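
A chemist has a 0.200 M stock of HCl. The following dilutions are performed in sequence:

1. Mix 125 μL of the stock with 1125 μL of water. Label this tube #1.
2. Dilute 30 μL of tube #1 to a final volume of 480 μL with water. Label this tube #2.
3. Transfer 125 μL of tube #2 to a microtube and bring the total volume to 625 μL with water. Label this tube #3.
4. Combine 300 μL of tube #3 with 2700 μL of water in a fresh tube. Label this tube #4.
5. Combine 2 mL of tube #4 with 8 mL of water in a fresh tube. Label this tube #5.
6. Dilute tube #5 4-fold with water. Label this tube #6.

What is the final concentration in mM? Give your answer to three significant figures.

Step 1: 125 μL + 1125 μL = 1250 μL total → factor 1250/125 = 10
Step 2: 30 μL brought to 480 μL → factor 480/30 = 16
Step 3: 125 μL brought to 625 μL → factor 625/125 = 5
Step 4: 300 μL + 2700 μL = 3000 μL total → factor 3000/300 = 10
Step 5: 2 mL + 8 mL = 10 mL total → factor 10/2 = 5
Step 6: 4-fold → factor 4
Overall dilution factor = 10 × 16 × 5 × 10 × 5 × 4 = 1.6 × 10^5
Final = 0.200 M / 1.6 × 10^5 = 1.250 × 10^-6 M = 0.00125 mM

0.00125 mM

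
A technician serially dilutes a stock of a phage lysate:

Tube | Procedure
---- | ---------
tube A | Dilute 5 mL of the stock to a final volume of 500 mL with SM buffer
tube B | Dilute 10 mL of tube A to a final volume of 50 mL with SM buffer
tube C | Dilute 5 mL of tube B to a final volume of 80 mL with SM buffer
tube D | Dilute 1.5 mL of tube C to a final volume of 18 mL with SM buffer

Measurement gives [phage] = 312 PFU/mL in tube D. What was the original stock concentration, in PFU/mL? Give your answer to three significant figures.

3.00 × 10^7 PFU/mL

Step 1: 5 mL brought to 500 mL → factor 500/5 = 100
Step 2: 10 mL brought to 50 mL → factor 50/10 = 5
Step 3: 5 mL brought to 80 mL → factor 80/5 = 16
Step 4: 1.5 mL brought to 18 mL → factor 18/1.5 = 12
Overall dilution factor = 100 × 5 × 16 × 12 = 96000
Stock = 312 PFU/mL × 96000 = 3.00 × 10^7 PFU/mL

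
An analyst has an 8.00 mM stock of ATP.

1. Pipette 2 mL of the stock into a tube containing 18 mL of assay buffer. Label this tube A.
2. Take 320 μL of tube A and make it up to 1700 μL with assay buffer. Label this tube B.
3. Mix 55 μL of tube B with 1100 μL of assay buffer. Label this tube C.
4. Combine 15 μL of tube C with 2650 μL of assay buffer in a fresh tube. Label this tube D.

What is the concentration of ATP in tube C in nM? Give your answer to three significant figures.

7.17 × 10^3 nM

Step 1: 2 mL + 18 mL = 20 mL total → factor 20/2 = 10
Step 2: 320 μL brought to 1700 μL → factor 1700/320 = 5.3125
Step 3: 55 μL + 1100 μL = 1155 μL total → factor 1155/55 = 21
Dilution factor through tube C = 10 × 5.3125 × 21 = 1115.6
[tube C] = 8.00 mM / 1115.6 = 0.007171 mM = 7.17 × 10^3 nM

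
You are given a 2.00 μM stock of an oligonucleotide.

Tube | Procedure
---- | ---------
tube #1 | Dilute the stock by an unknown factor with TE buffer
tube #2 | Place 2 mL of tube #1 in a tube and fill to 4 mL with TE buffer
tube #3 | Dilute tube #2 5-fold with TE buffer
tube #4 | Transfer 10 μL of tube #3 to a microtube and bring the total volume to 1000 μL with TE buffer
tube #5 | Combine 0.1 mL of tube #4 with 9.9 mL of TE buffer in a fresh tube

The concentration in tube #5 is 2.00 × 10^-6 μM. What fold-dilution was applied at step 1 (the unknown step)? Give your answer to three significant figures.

10.0-fold

Step 1: unknown factor x
Step 2: 2 mL brought to 4 mL → factor 4/2 = 2
Step 3: 5-fold → factor 5
Step 4: 10 μL brought to 1000 μL → factor 1000/10 = 100
Step 5: 0.1 mL + 9.9 mL = 10 mL total → factor 10/0.1 = 100
Product of known-step factors = 1 × 10^5
Overall factor = 2.00 μM / (2.00 × 10^-6 μM) = 1 × 10^6
x = 1 × 10^6 / 1 × 10^5 = 10.0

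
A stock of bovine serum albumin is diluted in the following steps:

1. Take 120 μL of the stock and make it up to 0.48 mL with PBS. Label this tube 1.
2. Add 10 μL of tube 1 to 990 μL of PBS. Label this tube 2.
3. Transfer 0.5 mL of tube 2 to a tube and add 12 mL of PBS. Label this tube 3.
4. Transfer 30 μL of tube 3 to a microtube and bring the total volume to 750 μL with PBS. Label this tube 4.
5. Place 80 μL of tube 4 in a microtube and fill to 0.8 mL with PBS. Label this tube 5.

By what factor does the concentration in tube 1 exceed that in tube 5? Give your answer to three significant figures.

Step 1: 120 μL brought to 0.48 mL → factor 480/120 = 4
Step 2: 10 μL + 990 μL = 1000 μL total → factor 1000/10 = 100
Step 3: 0.5 mL + 12 mL = 12.5 mL total → factor 12.5/0.5 = 25
Step 4: 30 μL brought to 750 μL → factor 750/30 = 25
Step 5: 80 μL brought to 0.8 mL → factor 800/80 = 10
Dilution factor to tube 1 = 4; to tube 5 = 2.5 × 10^6
[tube 1]/[tube 5] = (factor to tube 5)/(factor to tube 1) = 2.5 × 10^6/4 = 6.25 × 10^5

6.25 × 10^5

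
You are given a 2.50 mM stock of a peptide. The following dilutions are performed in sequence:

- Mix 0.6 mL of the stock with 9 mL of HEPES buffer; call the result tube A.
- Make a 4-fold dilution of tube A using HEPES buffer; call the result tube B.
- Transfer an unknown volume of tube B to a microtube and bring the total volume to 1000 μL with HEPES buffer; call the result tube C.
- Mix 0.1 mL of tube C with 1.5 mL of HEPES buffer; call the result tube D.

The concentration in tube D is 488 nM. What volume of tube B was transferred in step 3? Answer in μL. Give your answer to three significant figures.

Step 1: 0.6 mL + 9 mL = 9.6 mL total → factor 9.6/0.6 = 16
Step 2: 4-fold → factor 4
Step 3: v brought to 1000 μL → factor = 1000 μL/v
Step 4: 0.1 mL + 1.5 mL = 1.6 mL total → factor 1.6/0.1 = 16
Product of known-step factors = 1024
Overall factor = 2.50 mM / (488 nM) = 5123
Step-3 factor = 5123 / 1024 = 5.0029
v = 1000 μL / 5.0029 = 200 μL

200 μL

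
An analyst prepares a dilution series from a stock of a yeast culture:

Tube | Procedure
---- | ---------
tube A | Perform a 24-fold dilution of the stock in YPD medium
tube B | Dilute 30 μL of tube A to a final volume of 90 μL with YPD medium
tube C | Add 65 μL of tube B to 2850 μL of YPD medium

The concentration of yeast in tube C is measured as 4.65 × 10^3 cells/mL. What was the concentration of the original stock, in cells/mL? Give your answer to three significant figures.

Step 1: 24-fold → factor 24
Step 2: 30 μL brought to 90 μL → factor 90/30 = 3
Step 3: 65 μL + 2850 μL = 2915 μL total → factor 2915/65 = 44.846
Overall dilution factor = 24 × 3 × 44.846 = 3228.9
Stock = 4.65 × 10^3 cells/mL × 3228.9 = 1.50 × 10^7 cells/mL

1.50 × 10^7 cells/mL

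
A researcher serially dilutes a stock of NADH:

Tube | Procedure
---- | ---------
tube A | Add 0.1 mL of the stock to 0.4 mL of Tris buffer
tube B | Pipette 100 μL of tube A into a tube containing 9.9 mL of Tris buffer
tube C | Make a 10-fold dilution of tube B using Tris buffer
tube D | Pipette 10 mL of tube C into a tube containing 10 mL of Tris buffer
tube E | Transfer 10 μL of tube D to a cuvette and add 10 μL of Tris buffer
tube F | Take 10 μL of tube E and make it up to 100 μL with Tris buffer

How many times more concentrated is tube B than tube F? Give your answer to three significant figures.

400

Step 1: 0.1 mL + 0.4 mL = 0.5 mL total → factor 0.5/0.1 = 5
Step 2: 100 μL + 9.9 mL = 10000 μL total → factor 10000/100 = 100
Step 3: 10-fold → factor 10
Step 4: 10 mL + 10 mL = 20 mL total → factor 20/10 = 2
Step 5: 10 μL + 10 μL = 20 μL total → factor 20/10 = 2
Step 6: 10 μL brought to 100 μL → factor 100/10 = 10
Dilution factor to tube B = 500; to tube F = 2 × 10^5
[tube B]/[tube F] = (factor to tube F)/(factor to tube B) = 2 × 10^5/500 = 400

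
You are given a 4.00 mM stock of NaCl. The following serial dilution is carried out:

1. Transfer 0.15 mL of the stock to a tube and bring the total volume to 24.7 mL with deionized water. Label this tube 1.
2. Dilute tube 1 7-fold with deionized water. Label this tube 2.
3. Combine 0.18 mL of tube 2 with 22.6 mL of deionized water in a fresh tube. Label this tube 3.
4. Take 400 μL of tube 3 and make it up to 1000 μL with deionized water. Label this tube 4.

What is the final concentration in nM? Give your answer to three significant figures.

Step 1: 0.15 mL brought to 24.7 mL → factor 24.7/0.15 = 164.67
Step 2: 7-fold → factor 7
Step 3: 0.18 mL + 22.6 mL = 22.78 mL total → factor 22.78/0.18 = 126.56
Step 4: 400 μL brought to 1000 μL → factor 1000/400 = 2.5
Overall dilution factor = 164.67 × 7 × 126.56 × 2.5 = 3.6469 × 10^5
Final = 4.00 mM / 3.6469 × 10^5 = 1.097 × 10^-5 mM = 11.0 nM

11.0 nM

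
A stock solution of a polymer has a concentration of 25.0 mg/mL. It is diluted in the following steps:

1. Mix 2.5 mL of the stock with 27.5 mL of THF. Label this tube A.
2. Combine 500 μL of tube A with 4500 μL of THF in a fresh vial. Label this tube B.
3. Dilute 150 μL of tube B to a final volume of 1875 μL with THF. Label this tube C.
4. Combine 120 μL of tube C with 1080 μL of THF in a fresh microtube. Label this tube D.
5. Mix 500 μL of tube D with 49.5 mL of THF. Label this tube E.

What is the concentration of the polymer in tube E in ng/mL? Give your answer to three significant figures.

16.7 ng/mL

Step 1: 2.5 mL + 27.5 mL = 30 mL total → factor 30/2.5 = 12
Step 2: 500 μL + 4500 μL = 5000 μL total → factor 5000/500 = 10
Step 3: 150 μL brought to 1875 μL → factor 1875/150 = 12.5
Step 4: 120 μL + 1080 μL = 1200 μL total → factor 1200/120 = 10
Step 5: 500 μL + 49.5 mL = 50000 μL total → factor 50000/500 = 100
Overall dilution factor = 12 × 10 × 12.5 × 10 × 100 = 1.5 × 10^6
Final = 25.0 mg/mL / 1.5 × 10^6 = 1.667 × 10^-5 mg/mL = 16.7 ng/mL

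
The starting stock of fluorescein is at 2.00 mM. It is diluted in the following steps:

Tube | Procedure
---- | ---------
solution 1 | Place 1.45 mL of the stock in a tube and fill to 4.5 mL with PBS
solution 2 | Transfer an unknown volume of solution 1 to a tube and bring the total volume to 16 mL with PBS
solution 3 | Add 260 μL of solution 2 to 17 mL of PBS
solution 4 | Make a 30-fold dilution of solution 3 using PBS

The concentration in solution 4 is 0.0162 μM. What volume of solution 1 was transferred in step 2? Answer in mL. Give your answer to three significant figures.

0.801 mL

Step 1: 1.45 mL brought to 4.5 mL → factor 4.5/1.45 = 3.1034
Step 2: v brought to 16 mL → factor = 16 mL/v
Step 3: 260 μL + 17 mL = 17260 μL total → factor 17260/260 = 66.385
Step 4: 30-fold → factor 30
Product of known-step factors = 6180.6
Overall factor = 2.00 mM / (0.0162 μM) = 1.2346 × 10^5
Step-2 factor = 1.2346 × 10^5 / 6180.6 = 19.975
v = 16 mL / 19.975 = 0.801 mL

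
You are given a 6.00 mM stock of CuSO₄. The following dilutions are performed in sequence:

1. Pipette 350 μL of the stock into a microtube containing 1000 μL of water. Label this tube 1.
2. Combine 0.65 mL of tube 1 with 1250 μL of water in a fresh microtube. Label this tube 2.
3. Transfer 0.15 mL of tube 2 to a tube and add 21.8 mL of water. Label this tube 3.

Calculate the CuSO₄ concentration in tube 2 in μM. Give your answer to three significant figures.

532 μM

Step 1: 350 μL + 1000 μL = 1350 μL total → factor 1350/350 = 3.8571
Step 2: 0.65 mL + 1250 μL = 1.9 mL total → factor 1.9/0.65 = 2.9231
Dilution factor through tube 2 = 3.8571 × 2.9231 = 11.275
[tube 2] = 6.00 mM / 11.275 = 0.5322 mM = 532 μM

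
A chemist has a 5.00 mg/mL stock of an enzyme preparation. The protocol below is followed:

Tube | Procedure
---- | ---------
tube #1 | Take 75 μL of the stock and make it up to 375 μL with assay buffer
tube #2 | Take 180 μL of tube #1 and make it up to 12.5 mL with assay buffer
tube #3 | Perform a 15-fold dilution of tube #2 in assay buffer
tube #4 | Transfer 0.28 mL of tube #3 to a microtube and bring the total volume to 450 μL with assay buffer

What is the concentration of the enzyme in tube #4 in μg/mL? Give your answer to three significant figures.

0.597 μg/mL

Step 1: 75 μL brought to 375 μL → factor 375/75 = 5
Step 2: 180 μL brought to 12.5 mL → factor 12500/180 = 69.444
Step 3: 15-fold → factor 15
Step 4: 0.28 mL brought to 450 μL → factor 0.45/0.28 = 1.6071
Overall dilution factor = 5 × 69.444 × 15 × 1.6071 = 8370.5
Final = 5.00 mg/mL / 8370.5 = 0.0005973 mg/mL = 0.597 μg/mL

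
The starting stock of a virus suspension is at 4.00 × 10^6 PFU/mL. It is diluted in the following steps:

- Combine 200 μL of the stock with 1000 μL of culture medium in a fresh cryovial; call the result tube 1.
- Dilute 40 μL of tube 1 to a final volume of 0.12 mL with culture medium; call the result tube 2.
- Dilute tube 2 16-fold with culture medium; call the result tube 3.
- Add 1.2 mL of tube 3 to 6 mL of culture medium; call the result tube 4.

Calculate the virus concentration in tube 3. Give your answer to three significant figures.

1.39 × 10^4 PFU/mL

Step 1: 200 μL + 1000 μL = 1200 μL total → factor 1200/200 = 6
Step 2: 40 μL brought to 0.12 mL → factor 120/40 = 3
Step 3: 16-fold → factor 16
Dilution factor through tube 3 = 6 × 3 × 16 = 288
[tube 3] = 4.00 × 10^6 PFU/mL / 288 = 1.39 × 10^4 PFU/mL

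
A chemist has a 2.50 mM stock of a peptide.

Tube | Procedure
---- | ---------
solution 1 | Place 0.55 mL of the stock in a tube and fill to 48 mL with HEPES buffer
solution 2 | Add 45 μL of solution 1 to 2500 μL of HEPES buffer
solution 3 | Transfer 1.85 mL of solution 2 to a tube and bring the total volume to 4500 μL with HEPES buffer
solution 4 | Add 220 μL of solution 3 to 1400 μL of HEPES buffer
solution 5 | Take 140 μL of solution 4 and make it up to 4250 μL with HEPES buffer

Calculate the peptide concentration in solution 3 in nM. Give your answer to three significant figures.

208 nM

Step 1: 0.55 mL brought to 48 mL → factor 48/0.55 = 87.273
Step 2: 45 μL + 2500 μL = 2545 μL total → factor 2545/45 = 56.556
Step 3: 1.85 mL brought to 4500 μL → factor 4.5/1.85 = 2.4324
Dilution factor through solution 3 = 87.273 × 56.556 × 2.4324 = 12006
[solution 3] = 2.50 mM / 12006 = 0.0002082 mM = 208 nM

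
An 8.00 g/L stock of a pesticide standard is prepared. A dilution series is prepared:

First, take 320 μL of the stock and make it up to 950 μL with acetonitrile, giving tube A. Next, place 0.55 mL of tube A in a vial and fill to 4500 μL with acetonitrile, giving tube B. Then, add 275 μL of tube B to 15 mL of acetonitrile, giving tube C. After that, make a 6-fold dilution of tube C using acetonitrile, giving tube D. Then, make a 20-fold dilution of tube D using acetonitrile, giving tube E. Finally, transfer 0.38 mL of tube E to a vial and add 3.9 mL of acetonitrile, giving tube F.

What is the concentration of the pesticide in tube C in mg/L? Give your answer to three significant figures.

Step 1: 320 μL brought to 950 μL → factor 950/320 = 2.9688
Step 2: 0.55 mL brought to 4500 μL → factor 4.5/0.55 = 8.1818
Step 3: 275 μL + 15 mL = 15275 μL total → factor 15275/275 = 55.545
Dilution factor through tube C = 2.9688 × 8.1818 × 55.545 = 1349.2
[tube C] = 8.00 g/L / 1349.2 = 0.005929 g/L = 5.93 mg/L

5.93 mg/L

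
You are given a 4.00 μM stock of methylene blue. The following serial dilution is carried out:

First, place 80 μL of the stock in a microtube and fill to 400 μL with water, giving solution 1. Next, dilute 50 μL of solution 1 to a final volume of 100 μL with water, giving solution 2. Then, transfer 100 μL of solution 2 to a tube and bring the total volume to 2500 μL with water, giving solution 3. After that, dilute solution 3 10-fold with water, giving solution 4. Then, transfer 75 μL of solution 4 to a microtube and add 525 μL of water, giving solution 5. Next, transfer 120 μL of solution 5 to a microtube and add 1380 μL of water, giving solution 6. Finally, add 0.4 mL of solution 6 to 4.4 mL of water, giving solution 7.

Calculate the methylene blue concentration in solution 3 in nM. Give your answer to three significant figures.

Step 1: 80 μL brought to 400 μL → factor 400/80 = 5
Step 2: 50 μL brought to 100 μL → factor 100/50 = 2
Step 3: 100 μL brought to 2500 μL → factor 2500/100 = 25
Dilution factor through solution 3 = 5 × 2 × 25 = 250
[solution 3] = 4.00 μM / 250 = 0.01600 μM = 16.0 nM

16.0 nM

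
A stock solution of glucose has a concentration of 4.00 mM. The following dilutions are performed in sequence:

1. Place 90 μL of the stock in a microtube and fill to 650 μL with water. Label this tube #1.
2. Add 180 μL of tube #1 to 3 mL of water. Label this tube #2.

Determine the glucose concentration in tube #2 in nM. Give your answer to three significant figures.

Step 1: 90 μL brought to 650 μL → factor 650/90 = 7.2222
Step 2: 180 μL + 3 mL = 3180 μL total → factor 3180/180 = 17.667
Overall dilution factor = 7.2222 × 17.667 = 127.59
Final = 4.00 mM / 127.59 = 0.03135 mM = 3.13 × 10^4 nM

3.13 × 10^4 nM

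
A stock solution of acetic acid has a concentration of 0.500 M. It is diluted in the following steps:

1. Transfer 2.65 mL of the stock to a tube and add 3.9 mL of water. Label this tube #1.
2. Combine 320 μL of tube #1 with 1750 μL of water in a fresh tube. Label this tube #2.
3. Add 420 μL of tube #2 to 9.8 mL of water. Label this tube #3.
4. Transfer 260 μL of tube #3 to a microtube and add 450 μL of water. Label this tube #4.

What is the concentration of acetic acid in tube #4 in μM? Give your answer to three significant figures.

Step 1: 2.65 mL + 3.9 mL = 6.55 mL total → factor 6.55/2.65 = 2.4717
Step 2: 320 μL + 1750 μL = 2070 μL total → factor 2070/320 = 6.4688
Step 3: 420 μL + 9.8 mL = 10220 μL total → factor 10220/420 = 24.333
Step 4: 260 μL + 450 μL = 710 μL total → factor 710/260 = 2.7308
Overall dilution factor = 2.4717 × 6.4688 × 24.333 × 2.7308 = 1062.4
Final = 0.500 M / 1062.4 = 0.0004706 M = 471 μM

471 μM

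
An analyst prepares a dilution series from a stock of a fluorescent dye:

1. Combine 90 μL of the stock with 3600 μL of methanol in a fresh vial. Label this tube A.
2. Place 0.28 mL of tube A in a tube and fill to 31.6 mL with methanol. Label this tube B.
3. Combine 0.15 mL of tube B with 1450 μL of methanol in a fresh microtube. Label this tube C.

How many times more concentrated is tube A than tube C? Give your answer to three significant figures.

Step 1: 90 μL + 3600 μL = 3690 μL total → factor 3690/90 = 41
Step 2: 0.28 mL brought to 31.6 mL → factor 31.6/0.28 = 112.86
Step 3: 0.15 mL + 1450 μL = 1.6 mL total → factor 1.6/0.15 = 10.667
Dilution factor to tube A = 41; to tube C = 49356
[tube A]/[tube C] = (factor to tube C)/(factor to tube A) = 49356/41 = 1.20 × 10^3

1.20 × 10^3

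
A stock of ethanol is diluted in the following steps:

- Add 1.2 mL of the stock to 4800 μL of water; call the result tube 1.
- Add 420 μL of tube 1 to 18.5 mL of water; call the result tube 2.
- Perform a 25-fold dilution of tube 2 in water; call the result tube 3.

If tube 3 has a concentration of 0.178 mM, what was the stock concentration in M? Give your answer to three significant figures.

1.00 M

Step 1: 1.2 mL + 4800 μL = 6 mL total → factor 6/1.2 = 5
Step 2: 420 μL + 18.5 mL = 18920 μL total → factor 18920/420 = 45.048
Step 3: 25-fold → factor 25
Overall dilution factor = 5 × 45.048 × 25 = 5631
Stock = 0.178 mM × 5631 = 1002 mM = 1.00 M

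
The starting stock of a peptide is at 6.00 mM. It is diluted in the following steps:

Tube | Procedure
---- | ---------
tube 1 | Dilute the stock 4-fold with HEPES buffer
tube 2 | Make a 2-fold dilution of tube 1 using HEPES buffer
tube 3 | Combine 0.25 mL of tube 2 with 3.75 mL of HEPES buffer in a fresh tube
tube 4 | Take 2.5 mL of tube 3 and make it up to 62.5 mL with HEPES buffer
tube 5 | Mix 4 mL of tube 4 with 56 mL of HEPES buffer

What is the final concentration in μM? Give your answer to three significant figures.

0.125 μM

Step 1: 4-fold → factor 4
Step 2: 2-fold → factor 2
Step 3: 0.25 mL + 3.75 mL = 4 mL total → factor 4/0.25 = 16
Step 4: 2.5 mL brought to 62.5 mL → factor 62.5/2.5 = 25
Step 5: 4 mL + 56 mL = 60 mL total → factor 60/4 = 15
Overall dilution factor = 4 × 2 × 16 × 25 × 15 = 48000
Final = 6.00 mM / 48000 = 0.0001250 mM = 0.125 μM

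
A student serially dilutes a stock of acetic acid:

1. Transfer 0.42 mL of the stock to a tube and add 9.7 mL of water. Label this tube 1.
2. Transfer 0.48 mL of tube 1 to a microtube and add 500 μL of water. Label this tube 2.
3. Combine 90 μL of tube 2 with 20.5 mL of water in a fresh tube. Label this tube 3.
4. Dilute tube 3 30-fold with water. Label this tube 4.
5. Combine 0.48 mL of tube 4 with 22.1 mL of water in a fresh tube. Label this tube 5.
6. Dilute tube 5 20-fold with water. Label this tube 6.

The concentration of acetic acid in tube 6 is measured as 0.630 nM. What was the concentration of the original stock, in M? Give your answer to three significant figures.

0.200 M

Step 1: 0.42 mL + 9.7 mL = 10.12 mL total → factor 10.12/0.42 = 24.095
Step 2: 0.48 mL + 500 μL = 0.98 mL total → factor 0.98/0.48 = 2.0417
Step 3: 90 μL + 20.5 mL = 20590 μL total → factor 20590/90 = 228.78
Step 4: 30-fold → factor 30
Step 5: 0.48 mL + 22.1 mL = 22.58 mL total → factor 22.58/0.48 = 47.042
Step 6: 20-fold → factor 20
Overall dilution factor = 24.095 × 2.0417 × 228.78 × 30 × 47.042 × 20 = 3.1766 × 10^8
Stock = 0.630 nM × 3.1766 × 10^8 = 2.001 × 10^8 nM = 0.200 M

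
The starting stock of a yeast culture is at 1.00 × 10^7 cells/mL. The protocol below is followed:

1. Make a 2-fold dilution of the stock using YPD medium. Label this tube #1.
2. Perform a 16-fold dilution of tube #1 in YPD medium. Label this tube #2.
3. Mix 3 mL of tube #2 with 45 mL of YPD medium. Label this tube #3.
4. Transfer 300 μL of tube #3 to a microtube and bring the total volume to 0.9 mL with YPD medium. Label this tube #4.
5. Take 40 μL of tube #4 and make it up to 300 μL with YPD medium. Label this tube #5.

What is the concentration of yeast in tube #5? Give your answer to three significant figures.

868 cells/mL

Step 1: 2-fold → factor 2
Step 2: 16-fold → factor 16
Step 3: 3 mL + 45 mL = 48 mL total → factor 48/3 = 16
Step 4: 300 μL brought to 0.9 mL → factor 900/300 = 3
Step 5: 40 μL brought to 300 μL → factor 300/40 = 7.5
Overall dilution factor = 2 × 16 × 16 × 3 × 7.5 = 11520
Final = 1.00 × 10^7 cells/mL / 11520 = 868 cells/mL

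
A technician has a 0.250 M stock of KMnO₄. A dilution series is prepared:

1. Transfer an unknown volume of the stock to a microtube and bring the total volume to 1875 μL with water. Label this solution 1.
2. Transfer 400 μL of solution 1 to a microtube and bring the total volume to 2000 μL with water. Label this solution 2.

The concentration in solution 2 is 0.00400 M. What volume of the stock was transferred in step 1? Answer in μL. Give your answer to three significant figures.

150 μL

Step 1: v brought to 1875 μL → factor = 1875 μL/v
Step 2: 400 μL brought to 2000 μL → factor 2000/400 = 5
Product of known-step factors = 5
Overall factor = 0.250 M / (0.00400 M) = 62.5
Step-1 factor = 62.5 / 5 = 12.5
v = 1875 μL / 12.5 = 150 μL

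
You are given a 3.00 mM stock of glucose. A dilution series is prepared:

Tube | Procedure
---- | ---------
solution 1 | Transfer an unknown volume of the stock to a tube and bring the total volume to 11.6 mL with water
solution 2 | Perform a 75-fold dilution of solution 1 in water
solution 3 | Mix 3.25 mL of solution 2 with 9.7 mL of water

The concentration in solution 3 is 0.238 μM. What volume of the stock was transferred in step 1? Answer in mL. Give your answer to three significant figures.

Step 1: v brought to 11.6 mL → factor = 11.6 mL/v
Step 2: 75-fold → factor 75
Step 3: 3.25 mL + 9.7 mL = 12.95 mL total → factor 12.95/3.25 = 3.9846
Product of known-step factors = 298.85
Overall factor = 3.00 mM / (0.238 μM) = 12605
Step-1 factor = 12605 / 298.85 = 42.179
v = 11.6 mL / 42.179 = 0.275 mL

0.275 mL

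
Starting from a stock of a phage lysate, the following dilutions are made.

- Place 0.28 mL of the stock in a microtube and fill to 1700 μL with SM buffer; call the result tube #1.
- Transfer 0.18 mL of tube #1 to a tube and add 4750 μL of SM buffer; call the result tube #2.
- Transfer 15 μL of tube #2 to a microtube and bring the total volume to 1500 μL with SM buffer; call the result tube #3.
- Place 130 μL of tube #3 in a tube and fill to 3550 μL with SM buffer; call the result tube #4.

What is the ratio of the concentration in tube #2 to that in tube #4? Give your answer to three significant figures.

2.73 × 10^3

Step 1: 0.28 mL brought to 1700 μL → factor 1.7/0.28 = 6.0714
Step 2: 0.18 mL + 4750 μL = 4.93 mL total → factor 4.93/0.18 = 27.389
Step 3: 15 μL brought to 1500 μL → factor 1500/15 = 100
Step 4: 130 μL brought to 3550 μL → factor 3550/130 = 27.308
Dilution factor to tube #2 = 166.29; to tube #4 = 4.541 × 10^5
[tube #2]/[tube #4] = (factor to tube #4)/(factor to tube #2) = 4.541 × 10^5/166.29 = 2.73 × 10^3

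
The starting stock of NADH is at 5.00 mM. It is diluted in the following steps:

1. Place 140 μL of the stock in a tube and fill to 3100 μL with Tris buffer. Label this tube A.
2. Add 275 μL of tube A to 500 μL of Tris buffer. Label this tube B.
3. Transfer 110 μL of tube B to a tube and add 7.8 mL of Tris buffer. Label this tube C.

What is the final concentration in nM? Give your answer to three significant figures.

1.11 × 10^3 nM

Step 1: 140 μL brought to 3100 μL → factor 3100/140 = 22.143
Step 2: 275 μL + 500 μL = 775 μL total → factor 775/275 = 2.8182
Step 3: 110 μL + 7.8 mL = 7910 μL total → factor 7910/110 = 71.909
Overall dilution factor = 22.143 × 2.8182 × 71.909 = 4487.3
Final = 5.00 mM / 4487.3 = 0.001114 mM = 1.11 × 10^3 nM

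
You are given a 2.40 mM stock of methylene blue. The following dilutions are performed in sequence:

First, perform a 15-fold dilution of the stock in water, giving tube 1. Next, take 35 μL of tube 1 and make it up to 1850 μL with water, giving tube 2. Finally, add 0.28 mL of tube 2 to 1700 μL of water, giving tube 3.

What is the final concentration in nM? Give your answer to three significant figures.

Step 1: 15-fold → factor 15
Step 2: 35 μL brought to 1850 μL → factor 1850/35 = 52.857
Step 3: 0.28 mL + 1700 μL = 1.98 mL total → factor 1.98/0.28 = 7.0714
Overall dilution factor = 15 × 52.857 × 7.0714 = 5606.6
Final = 2.40 mM / 5606.6 = 0.0004281 mM = 428 nM

428 nM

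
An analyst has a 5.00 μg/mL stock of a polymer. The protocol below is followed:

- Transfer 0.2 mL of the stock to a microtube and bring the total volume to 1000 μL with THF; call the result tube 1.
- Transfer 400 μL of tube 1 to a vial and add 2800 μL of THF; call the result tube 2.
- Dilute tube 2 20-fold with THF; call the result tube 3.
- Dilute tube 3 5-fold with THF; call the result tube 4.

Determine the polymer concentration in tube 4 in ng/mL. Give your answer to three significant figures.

Step 1: 0.2 mL brought to 1000 μL → factor 1/0.2 = 5
Step 2: 400 μL + 2800 μL = 3200 μL total → factor 3200/400 = 8
Step 3: 20-fold → factor 20
Step 4: 5-fold → factor 5
Overall dilution factor = 5 × 8 × 20 × 5 = 4000
Final = 5.00 μg/mL / 4000 = 0.001250 μg/mL = 1.25 ng/mL

1.25 ng/mL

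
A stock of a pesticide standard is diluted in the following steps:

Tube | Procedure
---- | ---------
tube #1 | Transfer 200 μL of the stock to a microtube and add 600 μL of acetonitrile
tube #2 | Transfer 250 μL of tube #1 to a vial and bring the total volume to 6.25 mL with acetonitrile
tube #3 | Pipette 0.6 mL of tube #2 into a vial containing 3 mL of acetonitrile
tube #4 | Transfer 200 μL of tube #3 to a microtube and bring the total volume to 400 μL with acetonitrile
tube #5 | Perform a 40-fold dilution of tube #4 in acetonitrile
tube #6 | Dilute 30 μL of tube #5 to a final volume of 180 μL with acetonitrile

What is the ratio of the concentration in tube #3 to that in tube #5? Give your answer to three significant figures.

Step 1: 200 μL + 600 μL = 800 μL total → factor 800/200 = 4
Step 2: 250 μL brought to 6.25 mL → factor 6250/250 = 25
Step 3: 0.6 mL + 3 mL = 3.6 mL total → factor 3.6/0.6 = 6
Step 4: 200 μL brought to 400 μL → factor 400/200 = 2
Step 5: 40-fold → factor 40
Dilution factor to tube #3 = 600; to tube #5 = 48000
[tube #3]/[tube #5] = (factor to tube #5)/(factor to tube #3) = 48000/600 = 80.0

80.0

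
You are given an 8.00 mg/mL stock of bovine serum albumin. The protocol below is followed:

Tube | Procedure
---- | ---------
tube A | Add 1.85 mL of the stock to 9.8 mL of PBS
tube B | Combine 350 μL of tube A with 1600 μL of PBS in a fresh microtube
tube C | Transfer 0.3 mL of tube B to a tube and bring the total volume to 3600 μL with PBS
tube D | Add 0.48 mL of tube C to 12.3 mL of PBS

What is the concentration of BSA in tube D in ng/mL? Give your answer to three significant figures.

Step 1: 1.85 mL + 9.8 mL = 11.65 mL total → factor 11.65/1.85 = 6.2973
Step 2: 350 μL + 1600 μL = 1950 μL total → factor 1950/350 = 5.5714
Step 3: 0.3 mL brought to 3600 μL → factor 3.6/0.3 = 12
Step 4: 0.48 mL + 12.3 mL = 12.78 mL total → factor 12.78/0.48 = 26.625
Overall dilution factor = 6.2973 × 5.5714 × 12 × 26.625 = 11210
Final = 8.00 mg/mL / 11210 = 0.0007137 mg/mL = 714 ng/mL

714 ng/mL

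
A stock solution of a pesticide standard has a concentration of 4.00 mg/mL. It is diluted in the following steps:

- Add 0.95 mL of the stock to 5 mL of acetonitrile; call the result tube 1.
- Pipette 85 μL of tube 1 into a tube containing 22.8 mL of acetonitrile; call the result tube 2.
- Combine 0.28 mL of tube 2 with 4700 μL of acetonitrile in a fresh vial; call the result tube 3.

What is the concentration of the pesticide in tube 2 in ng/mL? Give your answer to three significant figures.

Step 1: 0.95 mL + 5 mL = 5.95 mL total → factor 5.95/0.95 = 6.2632
Step 2: 85 μL + 22.8 mL = 22885 μL total → factor 22885/85 = 269.24
Dilution factor through tube 2 = 6.2632 × 269.24 = 1686.3
[tube 2] = 4.00 mg/mL / 1686.3 = 0.002372 mg/mL = 2.37 × 10^3 ng/mL

2.37 × 10^3 ng/mL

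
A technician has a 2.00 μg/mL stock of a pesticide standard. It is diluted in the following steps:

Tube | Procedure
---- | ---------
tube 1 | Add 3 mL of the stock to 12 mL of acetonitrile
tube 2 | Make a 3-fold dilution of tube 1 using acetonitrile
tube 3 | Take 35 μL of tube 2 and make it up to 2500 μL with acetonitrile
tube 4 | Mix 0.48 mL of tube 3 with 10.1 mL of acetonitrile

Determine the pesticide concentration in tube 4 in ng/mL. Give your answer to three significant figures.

0.0847 ng/mL

Step 1: 3 mL + 12 mL = 15 mL total → factor 15/3 = 5
Step 2: 3-fold → factor 3
Step 3: 35 μL brought to 2500 μL → factor 2500/35 = 71.429
Step 4: 0.48 mL + 10.1 mL = 10.58 mL total → factor 10.58/0.48 = 22.042
Overall dilution factor = 5 × 3 × 71.429 × 22.042 = 23616
Final = 2.00 μg/mL / 23616 = 8.469 × 10^-5 μg/mL = 0.0847 ng/mL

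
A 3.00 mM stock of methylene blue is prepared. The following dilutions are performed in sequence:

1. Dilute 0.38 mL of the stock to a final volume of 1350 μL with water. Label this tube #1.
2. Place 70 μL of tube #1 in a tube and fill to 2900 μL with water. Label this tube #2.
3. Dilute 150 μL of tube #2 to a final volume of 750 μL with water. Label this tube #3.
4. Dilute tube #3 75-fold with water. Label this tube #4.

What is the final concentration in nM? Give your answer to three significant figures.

54.4 nM

Step 1: 0.38 mL brought to 1350 μL → factor 1.35/0.38 = 3.5526
Step 2: 70 μL brought to 2900 μL → factor 2900/70 = 41.429
Step 3: 150 μL brought to 750 μL → factor 750/150 = 5
Step 4: 75-fold → factor 75
Overall dilution factor = 3.5526 × 41.429 × 5 × 75 = 55193
Final = 3.00 mM / 55193 = 5.436 × 10^-5 mM = 54.4 nM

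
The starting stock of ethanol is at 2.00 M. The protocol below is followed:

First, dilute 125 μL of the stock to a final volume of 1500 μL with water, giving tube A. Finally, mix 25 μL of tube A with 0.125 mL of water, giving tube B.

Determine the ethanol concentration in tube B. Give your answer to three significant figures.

0.0278 M

Step 1: 125 μL brought to 1500 μL → factor 1500/125 = 12
Step 2: 25 μL + 0.125 mL = 150 μL total → factor 150/25 = 6
Overall dilution factor = 12 × 6 = 72
Final = 2.00 M / 72 = 0.0278 M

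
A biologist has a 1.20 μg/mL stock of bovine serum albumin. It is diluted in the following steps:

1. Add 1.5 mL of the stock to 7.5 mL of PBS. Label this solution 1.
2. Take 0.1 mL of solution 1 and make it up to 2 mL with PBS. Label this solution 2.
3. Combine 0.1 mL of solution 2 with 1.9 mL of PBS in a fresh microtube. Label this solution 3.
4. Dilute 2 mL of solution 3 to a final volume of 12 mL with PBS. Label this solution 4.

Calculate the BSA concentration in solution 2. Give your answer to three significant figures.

0.0100 μg/mL

Step 1: 1.5 mL + 7.5 mL = 9 mL total → factor 9/1.5 = 6
Step 2: 0.1 mL brought to 2 mL → factor 2/0.1 = 20
Dilution factor through solution 2 = 6 × 20 = 120
[solution 2] = 1.20 μg/mL / 120 = 0.0100 μg/mL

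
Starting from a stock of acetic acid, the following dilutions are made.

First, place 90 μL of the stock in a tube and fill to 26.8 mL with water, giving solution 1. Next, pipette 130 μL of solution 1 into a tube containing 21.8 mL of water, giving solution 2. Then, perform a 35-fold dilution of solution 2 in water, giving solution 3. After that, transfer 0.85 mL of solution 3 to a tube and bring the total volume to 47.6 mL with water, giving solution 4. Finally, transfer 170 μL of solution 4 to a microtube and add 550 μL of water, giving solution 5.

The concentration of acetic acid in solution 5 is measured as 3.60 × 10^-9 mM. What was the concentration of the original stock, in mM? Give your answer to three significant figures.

Step 1: 90 μL brought to 26.8 mL → factor 26800/90 = 297.78
Step 2: 130 μL + 21.8 mL = 21930 μL total → factor 21930/130 = 168.69
Step 3: 35-fold → factor 35
Step 4: 0.85 mL brought to 47.6 mL → factor 47.6/0.85 = 56
Step 5: 170 μL + 550 μL = 720 μL total → factor 720/170 = 4.2353
Overall dilution factor = 297.78 × 168.69 × 35 × 56 × 4.2353 = 4.1699 × 10^8
Stock = 3.60 × 10^-9 mM × 4.1699 × 10^8 = 1.50 mM

1.50 mM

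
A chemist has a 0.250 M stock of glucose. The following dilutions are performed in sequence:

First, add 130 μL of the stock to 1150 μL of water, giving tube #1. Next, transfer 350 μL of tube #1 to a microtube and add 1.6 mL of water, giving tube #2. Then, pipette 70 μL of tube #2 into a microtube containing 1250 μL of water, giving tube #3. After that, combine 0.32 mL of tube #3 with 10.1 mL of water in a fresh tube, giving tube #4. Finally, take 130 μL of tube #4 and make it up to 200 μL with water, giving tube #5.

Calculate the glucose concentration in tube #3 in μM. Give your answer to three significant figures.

Step 1: 130 μL + 1150 μL = 1280 μL total → factor 1280/130 = 9.8462
Step 2: 350 μL + 1.6 mL = 1950 μL total → factor 1950/350 = 5.5714
Step 3: 70 μL + 1250 μL = 1320 μL total → factor 1320/70 = 18.857
Dilution factor through tube #3 = 9.8462 × 5.5714 × 18.857 = 1034.4
[tube #3] = 0.250 M / 1034.4 = 0.0002417 M = 242 μM

242 μM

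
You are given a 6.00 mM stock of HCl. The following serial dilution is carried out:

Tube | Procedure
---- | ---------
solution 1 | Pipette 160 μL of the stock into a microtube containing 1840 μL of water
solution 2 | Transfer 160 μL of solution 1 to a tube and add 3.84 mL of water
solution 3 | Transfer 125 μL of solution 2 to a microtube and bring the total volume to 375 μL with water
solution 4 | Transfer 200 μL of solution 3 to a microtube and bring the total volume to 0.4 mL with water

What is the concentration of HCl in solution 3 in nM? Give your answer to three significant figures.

6.40 × 10^3 nM

Step 1: 160 μL + 1840 μL = 2000 μL total → factor 2000/160 = 12.5
Step 2: 160 μL + 3.84 mL = 4000 μL total → factor 4000/160 = 25
Step 3: 125 μL brought to 375 μL → factor 375/125 = 3
Dilution factor through solution 3 = 12.5 × 25 × 3 = 937.5
[solution 3] = 6.00 mM / 937.5 = 0.006400 mM = 6.40 × 10^3 nM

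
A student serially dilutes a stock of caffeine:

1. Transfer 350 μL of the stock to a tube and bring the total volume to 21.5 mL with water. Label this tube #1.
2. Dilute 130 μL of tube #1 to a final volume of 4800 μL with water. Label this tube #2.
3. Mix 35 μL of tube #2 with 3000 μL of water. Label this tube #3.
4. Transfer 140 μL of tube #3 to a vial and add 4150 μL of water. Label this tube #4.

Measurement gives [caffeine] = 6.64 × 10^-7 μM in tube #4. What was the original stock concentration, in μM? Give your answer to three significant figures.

4.00 μM

Step 1: 350 μL brought to 21.5 mL → factor 21500/350 = 61.429
Step 2: 130 μL brought to 4800 μL → factor 4800/130 = 36.923
Step 3: 35 μL + 3000 μL = 3035 μL total → factor 3035/35 = 86.714
Step 4: 140 μL + 4150 μL = 4290 μL total → factor 4290/140 = 30.643
Overall dilution factor = 61.429 × 36.923 × 86.714 × 30.643 = 6.0268 × 10^6
Stock = 6.64 × 10^-7 μM × 6.0268 × 10^6 = 4.00 μM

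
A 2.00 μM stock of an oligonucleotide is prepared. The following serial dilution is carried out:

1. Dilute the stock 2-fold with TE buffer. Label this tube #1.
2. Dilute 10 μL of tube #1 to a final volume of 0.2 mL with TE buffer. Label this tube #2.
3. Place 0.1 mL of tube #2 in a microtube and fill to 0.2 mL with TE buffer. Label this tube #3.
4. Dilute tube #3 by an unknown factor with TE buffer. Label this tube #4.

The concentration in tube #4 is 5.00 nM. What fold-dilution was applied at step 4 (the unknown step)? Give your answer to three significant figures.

5.00-fold

Step 1: 2-fold → factor 2
Step 2: 10 μL brought to 0.2 mL → factor 200/10 = 20
Step 3: 0.1 mL brought to 0.2 mL → factor 0.2/0.1 = 2
Step 4: unknown factor x
Product of known-step factors = 80
Overall factor = 2.00 μM / (5.00 nM) = 400
x = 400 / 80 = 5.00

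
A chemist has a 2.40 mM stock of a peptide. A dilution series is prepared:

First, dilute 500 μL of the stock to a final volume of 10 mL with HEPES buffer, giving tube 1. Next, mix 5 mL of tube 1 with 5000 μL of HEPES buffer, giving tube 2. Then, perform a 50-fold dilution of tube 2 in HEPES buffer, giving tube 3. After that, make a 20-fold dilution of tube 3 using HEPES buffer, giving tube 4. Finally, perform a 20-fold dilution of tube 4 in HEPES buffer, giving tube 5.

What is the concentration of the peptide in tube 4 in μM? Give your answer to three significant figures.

0.0600 μM

Step 1: 500 μL brought to 10 mL → factor 10000/500 = 20
Step 2: 5 mL + 5000 μL = 10 mL total → factor 10/5 = 2
Step 3: 50-fold → factor 50
Step 4: 20-fold → factor 20
Dilution factor through tube 4 = 20 × 2 × 50 × 20 = 40000
[tube 4] = 2.40 mM / 40000 = 6.000 × 10^-5 mM = 0.0600 μM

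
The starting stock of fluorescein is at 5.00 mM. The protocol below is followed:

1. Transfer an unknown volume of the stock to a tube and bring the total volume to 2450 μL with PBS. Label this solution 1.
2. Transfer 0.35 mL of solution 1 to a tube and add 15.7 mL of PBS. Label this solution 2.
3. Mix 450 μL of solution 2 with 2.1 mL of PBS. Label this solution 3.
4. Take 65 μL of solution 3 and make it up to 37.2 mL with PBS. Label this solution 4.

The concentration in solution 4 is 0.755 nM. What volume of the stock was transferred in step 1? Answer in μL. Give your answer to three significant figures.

55.0 μL

Step 1: v brought to 2450 μL → factor = 2450 μL/v
Step 2: 0.35 mL + 15.7 mL = 16.05 mL total → factor 16.05/0.35 = 45.857
Step 3: 450 μL + 2.1 mL = 2550 μL total → factor 2550/450 = 5.6667
Step 4: 65 μL brought to 37.2 mL → factor 37200/65 = 572.31
Product of known-step factors = 1.4872 × 10^5
Overall factor = 5.00 mM / (0.755 nM) = 6.6225 × 10^6
Step-1 factor = 6.6225 × 10^6 / 1.4872 × 10^5 = 44.531
v = 2450 μL / 44.531 = 55.0 μL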